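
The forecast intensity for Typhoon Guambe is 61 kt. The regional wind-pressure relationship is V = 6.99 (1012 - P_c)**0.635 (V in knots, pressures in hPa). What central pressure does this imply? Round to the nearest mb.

982 mb

ΔP = (V / 6.99)^(1/0.635) = (61/6.99)^1.575.
61/6.99 = 8.727; 8.727^1.575 ≈ 30.32 mb.
P_c = 1012 − 30.32 = 981.68 ≈ 982 mb.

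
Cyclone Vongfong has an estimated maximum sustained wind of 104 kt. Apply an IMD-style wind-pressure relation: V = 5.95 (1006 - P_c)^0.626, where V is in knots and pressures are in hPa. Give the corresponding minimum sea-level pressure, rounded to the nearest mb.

ΔP = (V / 5.95)^(1/0.626) = (104/5.95)^1.597.
104/5.95 = 17.479; 17.479^1.597 ≈ 96.57 mb.
P_c = 1006 − 96.57 = 909.43 ≈ 909 mb.

909 mb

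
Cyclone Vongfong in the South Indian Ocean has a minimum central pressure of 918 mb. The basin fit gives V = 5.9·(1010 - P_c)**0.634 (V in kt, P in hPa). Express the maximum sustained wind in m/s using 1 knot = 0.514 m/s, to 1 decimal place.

ΔP = 1010 − 918 = 92 mb.
V ≈ 5.9 × 92^0.634 = 5.9 × 17.581 ≈ 103.727 kt.
103.727 × 0.514 ≈ 53.32 m/s → 53.3 m/s.

53.3 m/s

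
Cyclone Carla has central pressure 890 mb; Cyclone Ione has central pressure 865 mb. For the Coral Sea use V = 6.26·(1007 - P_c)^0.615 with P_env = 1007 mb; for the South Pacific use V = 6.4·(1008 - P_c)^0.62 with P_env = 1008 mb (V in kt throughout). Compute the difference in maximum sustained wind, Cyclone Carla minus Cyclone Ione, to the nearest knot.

-22 kt

Cyclone Carla: ΔP = 117; V ≈ 6.26 × 117^0.615 ≈ 117.09 kt.
Cyclone Ione: ΔP = 143; V ≈ 6.4 × 143^0.62 ≈ 138.83 kt.
Difference ≈ 117.09 − 138.83 = -21.74 → -22 kt.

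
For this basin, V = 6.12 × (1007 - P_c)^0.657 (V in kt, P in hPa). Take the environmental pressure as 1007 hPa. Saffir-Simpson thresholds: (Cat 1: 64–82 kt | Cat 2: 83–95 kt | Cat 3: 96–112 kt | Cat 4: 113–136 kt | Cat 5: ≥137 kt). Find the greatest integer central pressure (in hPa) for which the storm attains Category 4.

Category 4 begins at V = 113 kt.
Required ΔP = (113/6.12)^(1/0.657) = 18.464^1.522 ≈ 84.61 hPa.
P_c ≤ 1007 − 84.61 = 922.39, so the highest integer P_c is 922 hPa.

922 hPa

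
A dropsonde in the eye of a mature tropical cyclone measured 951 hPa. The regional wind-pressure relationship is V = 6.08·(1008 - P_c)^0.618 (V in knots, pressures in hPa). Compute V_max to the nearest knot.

74 kt

ΔP = 1008 − 951 = 57 hPa.
57^0.618 ≈ 12.166.
V ≈ 6.08 × 12.166 ≈ 74.0 kt.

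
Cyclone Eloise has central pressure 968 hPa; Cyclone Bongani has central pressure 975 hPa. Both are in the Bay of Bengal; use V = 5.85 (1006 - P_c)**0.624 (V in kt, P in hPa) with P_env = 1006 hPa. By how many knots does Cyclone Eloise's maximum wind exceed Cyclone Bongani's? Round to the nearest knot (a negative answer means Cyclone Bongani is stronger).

Cyclone Eloise: ΔP = 38; V ≈ 5.85 × 38^0.624 ≈ 56.62 kt.
Cyclone Bongani: ΔP = 31; V ≈ 5.85 × 31^0.624 ≈ 49.86 kt.
Difference ≈ 56.62 − 49.86 = 6.76 → 7 kt.

7 kt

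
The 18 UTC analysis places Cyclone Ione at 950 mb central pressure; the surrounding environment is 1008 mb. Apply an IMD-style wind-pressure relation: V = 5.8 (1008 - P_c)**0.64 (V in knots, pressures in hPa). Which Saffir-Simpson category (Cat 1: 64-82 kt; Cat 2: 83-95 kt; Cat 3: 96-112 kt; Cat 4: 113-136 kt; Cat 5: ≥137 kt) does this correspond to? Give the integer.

1

ΔP = 1008 − 950 = 58 mb.
V ≈ 5.8 × 58^0.64 = 5.8 × 13.45 ≈ 78 kt.
78 kt falls in the Category 1 band.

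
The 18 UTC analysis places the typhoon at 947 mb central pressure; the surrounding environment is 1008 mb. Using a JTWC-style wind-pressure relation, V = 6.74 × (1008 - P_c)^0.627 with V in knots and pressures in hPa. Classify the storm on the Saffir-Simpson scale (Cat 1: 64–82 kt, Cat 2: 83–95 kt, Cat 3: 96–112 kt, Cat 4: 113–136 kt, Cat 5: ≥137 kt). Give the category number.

2

ΔP = 1008 − 947 = 61 mb.
V ≈ 6.74 × 61^0.627 = 6.74 × 13.16 ≈ 89 kt.
89 kt falls in the Category 2 band.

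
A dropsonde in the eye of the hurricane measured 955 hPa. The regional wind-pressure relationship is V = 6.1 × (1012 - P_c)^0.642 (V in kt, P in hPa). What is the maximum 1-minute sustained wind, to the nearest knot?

82 kt

ΔP = 1012 − 955 = 57 hPa.
57^0.642 ≈ 13.405.
V ≈ 6.1 × 13.405 ≈ 81.8 kt.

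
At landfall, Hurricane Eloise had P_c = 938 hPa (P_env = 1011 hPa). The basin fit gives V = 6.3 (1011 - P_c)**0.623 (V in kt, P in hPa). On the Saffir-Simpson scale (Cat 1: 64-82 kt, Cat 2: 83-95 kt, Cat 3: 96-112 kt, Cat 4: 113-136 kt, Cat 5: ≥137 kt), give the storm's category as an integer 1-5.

2

ΔP = 1011 − 938 = 73 hPa.
V ≈ 6.3 × 73^0.623 = 6.3 × 14.48 ≈ 91 kt.
91 kt falls in the Category 2 band.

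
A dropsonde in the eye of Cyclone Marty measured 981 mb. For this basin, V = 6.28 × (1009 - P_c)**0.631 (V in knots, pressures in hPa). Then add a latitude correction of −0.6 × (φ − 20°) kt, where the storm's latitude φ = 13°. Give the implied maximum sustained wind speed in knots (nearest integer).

ΔP = 1009 − 981 = 28 mb.
28^0.631 ≈ 8.188.
V ≈ 6.28 × 8.188 ≈ 51.4 kt.
Latitude correction: −0.6 × (13 − 20) = 4.2 kt.
Corrected V ≈ 55.6 kt → 56 kt.

56 kt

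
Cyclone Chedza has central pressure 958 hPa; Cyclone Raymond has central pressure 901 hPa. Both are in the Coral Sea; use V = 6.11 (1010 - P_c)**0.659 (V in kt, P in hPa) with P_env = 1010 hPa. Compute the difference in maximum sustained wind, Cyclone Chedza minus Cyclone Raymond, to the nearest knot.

-52 kt

Cyclone Chedza: ΔP = 52; V ≈ 6.11 × 52^0.659 ≈ 82.58 kt.
Cyclone Raymond: ΔP = 109; V ≈ 6.11 × 109^0.659 ≈ 134.49 kt.
Difference ≈ 82.58 − 134.49 = -51.91 → -52 kt.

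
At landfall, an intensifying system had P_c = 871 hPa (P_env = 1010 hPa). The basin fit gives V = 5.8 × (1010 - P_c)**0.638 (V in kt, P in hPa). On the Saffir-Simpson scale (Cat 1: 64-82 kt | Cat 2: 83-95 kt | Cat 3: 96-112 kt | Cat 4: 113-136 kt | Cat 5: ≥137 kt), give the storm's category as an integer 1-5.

4

ΔP = 1010 − 871 = 139 hPa.
V ≈ 5.8 × 139^0.638 = 5.8 × 23.29 ≈ 135 kt.
135 kt falls in the Category 4 band.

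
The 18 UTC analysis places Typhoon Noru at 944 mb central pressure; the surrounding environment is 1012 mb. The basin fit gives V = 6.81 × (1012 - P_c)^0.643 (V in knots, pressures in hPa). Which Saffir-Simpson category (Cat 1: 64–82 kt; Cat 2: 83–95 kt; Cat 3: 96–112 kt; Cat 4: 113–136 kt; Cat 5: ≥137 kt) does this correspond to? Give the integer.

3

ΔP = 1012 − 944 = 68 mb.
V ≈ 6.81 × 68^0.643 = 6.81 × 15.08 ≈ 103 kt.
103 kt falls in the Category 3 band.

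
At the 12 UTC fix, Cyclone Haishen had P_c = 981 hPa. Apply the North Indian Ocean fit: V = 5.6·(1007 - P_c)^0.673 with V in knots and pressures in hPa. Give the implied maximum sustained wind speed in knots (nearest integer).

ΔP = 1007 − 981 = 26 hPa.
26^0.673 ≈ 8.959.
V ≈ 5.6 × 8.959 ≈ 50.2 kt.

50 kt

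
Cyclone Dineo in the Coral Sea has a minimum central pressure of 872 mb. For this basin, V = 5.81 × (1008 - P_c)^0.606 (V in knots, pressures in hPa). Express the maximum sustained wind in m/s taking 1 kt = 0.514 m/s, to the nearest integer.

59 m/s

ΔP = 1008 − 872 = 136 mb.
V ≈ 5.81 × 136^0.606 = 5.81 × 19.630 ≈ 114.051 kt.
114.051 × 0.514 ≈ 58.62 m/s → 59 m/s.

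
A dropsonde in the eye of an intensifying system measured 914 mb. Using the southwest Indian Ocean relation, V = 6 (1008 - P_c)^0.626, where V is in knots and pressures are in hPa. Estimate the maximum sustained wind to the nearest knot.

103 kt

ΔP = 1008 − 914 = 94 mb.
94^0.626 ≈ 17.186.
V ≈ 6 × 17.186 ≈ 103.1 kt.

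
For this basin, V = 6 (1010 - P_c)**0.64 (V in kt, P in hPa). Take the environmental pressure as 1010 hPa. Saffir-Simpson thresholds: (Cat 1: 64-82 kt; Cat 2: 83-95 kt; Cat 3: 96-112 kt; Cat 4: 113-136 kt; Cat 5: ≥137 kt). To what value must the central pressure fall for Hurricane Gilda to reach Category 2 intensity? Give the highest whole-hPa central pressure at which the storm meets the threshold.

Category 2 begins at V = 83 kt.
Required ΔP = (83/6)^(1/0.64) = 13.833^1.562 ≈ 60.63 hPa.
P_c ≤ 1010 − 60.63 = 949.37, so the highest integer P_c is 949 hPa.

949 hPa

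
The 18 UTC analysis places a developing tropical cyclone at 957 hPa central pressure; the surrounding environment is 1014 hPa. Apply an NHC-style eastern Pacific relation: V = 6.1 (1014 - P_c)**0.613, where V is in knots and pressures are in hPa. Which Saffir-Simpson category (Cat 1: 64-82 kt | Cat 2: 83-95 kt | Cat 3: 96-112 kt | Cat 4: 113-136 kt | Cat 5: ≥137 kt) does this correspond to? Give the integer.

1

ΔP = 1014 − 957 = 57 hPa.
V ≈ 6.1 × 57^0.613 = 6.1 × 11.92 ≈ 73 kt.
73 kt falls in the Category 1 band.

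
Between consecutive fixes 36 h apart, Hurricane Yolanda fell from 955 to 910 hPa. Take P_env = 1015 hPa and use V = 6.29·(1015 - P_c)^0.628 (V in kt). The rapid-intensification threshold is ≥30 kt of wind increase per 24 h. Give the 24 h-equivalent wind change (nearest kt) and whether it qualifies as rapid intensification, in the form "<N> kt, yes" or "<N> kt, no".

23 kt, no

V₁: ΔP = 60, V ≈ 6.29 × 60^0.628 ≈ 82.29 kt.
V₂: ΔP = 105, V ≈ 6.29 × 105^0.628 ≈ 116.94 kt.
ΔV over 36 h = 34.65 kt → 24 h equivalent = 34.65 × 24/36 ≈ 23.10 kt.
23 kt < 30 kt ⇒ not rapid intensification.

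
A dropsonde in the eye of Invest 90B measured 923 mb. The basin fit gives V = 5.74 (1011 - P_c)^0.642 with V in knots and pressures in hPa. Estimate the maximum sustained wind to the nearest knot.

ΔP = 1011 − 923 = 88 mb.
88^0.642 ≈ 17.716.
V ≈ 5.74 × 17.716 ≈ 101.7 kt.

102 kt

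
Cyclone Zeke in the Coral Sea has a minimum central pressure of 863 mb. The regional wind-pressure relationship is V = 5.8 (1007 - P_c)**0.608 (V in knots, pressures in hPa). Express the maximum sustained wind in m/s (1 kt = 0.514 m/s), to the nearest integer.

ΔP = 1007 − 863 = 144 mb.
V ≈ 5.8 × 144^0.608 = 5.8 × 20.525 ≈ 119.045 kt.
119.045 × 0.514 ≈ 61.19 m/s → 61 m/s.

61 m/s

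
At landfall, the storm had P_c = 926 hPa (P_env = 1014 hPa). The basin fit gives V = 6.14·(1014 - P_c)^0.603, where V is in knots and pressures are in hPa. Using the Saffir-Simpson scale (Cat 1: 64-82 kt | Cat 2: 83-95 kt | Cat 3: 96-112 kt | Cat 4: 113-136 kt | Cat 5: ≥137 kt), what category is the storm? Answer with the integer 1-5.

ΔP = 1014 − 926 = 88 hPa.
V ≈ 6.14 × 88^0.603 = 6.14 × 14.88 ≈ 91 kt.
91 kt falls in the Category 2 band.

2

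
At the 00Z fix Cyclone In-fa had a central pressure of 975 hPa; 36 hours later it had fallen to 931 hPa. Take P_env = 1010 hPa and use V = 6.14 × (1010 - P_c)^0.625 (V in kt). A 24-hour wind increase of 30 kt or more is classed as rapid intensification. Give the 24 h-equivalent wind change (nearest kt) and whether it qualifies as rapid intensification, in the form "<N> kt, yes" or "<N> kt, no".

V₁: ΔP = 35, V ≈ 6.14 × 35^0.625 ≈ 56.65 kt.
V₂: ΔP = 79, V ≈ 6.14 × 79^0.625 ≈ 94.23 kt.
ΔV over 36 h = 37.58 kt → 24 h equivalent = 37.58 × 24/36 ≈ 25.05 kt.
25 kt < 30 kt ⇒ not rapid intensification.

25 kt, no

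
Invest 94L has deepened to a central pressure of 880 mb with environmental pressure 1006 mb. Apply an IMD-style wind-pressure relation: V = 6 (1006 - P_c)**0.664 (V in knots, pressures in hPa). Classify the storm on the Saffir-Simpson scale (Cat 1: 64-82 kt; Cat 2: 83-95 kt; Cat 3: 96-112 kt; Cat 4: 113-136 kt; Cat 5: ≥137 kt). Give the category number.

5

ΔP = 1006 − 880 = 126 mb.
V ≈ 6 × 126^0.664 = 6 × 24.81 ≈ 149 kt.
149 kt falls in the Category 5 band.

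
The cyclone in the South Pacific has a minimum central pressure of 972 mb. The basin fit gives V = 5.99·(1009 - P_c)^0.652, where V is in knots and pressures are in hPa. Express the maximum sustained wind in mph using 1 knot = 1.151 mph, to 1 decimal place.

72.6 mph

ΔP = 1009 − 972 = 37 mb.
V ≈ 5.99 × 37^0.652 = 5.99 × 10.531 ≈ 63.080 kt.
63.080 × 1.151 ≈ 72.61 mph → 72.6 mph.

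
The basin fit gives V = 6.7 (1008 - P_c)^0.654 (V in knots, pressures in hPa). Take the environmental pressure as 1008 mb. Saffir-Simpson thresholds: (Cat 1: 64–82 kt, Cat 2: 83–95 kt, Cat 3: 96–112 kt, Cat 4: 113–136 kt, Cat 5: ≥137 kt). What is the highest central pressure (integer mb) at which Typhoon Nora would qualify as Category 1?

976 mb

Category 1 begins at V = 64 kt.
Required ΔP = (64/6.7)^(1/0.654) = 9.552^1.529 ≈ 31.52 mb.
P_c ≤ 1008 − 31.52 = 976.48, so the highest integer P_c is 976 mb.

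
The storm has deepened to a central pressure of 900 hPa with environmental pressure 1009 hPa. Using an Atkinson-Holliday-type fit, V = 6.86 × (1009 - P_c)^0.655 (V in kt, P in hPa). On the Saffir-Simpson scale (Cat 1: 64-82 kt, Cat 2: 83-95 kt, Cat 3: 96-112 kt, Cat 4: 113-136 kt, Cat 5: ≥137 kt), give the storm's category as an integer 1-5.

5

ΔP = 1009 − 900 = 109 hPa.
V ≈ 6.86 × 109^0.655 = 6.86 × 21.60 ≈ 148 kt.
148 kt falls in the Category 5 band.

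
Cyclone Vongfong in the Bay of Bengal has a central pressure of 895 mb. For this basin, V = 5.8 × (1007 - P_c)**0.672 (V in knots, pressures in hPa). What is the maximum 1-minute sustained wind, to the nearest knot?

ΔP = 1007 − 895 = 112 mb.
112^0.672 ≈ 23.827.
V ≈ 5.8 × 23.827 ≈ 138.2 kt.

138 kt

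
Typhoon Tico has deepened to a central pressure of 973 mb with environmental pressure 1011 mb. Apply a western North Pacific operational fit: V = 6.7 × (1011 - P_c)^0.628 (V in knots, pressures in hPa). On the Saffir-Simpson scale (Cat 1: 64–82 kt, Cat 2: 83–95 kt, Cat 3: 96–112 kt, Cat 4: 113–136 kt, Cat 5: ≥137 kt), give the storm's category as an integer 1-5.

1

ΔP = 1011 − 973 = 38 mb.
V ≈ 6.7 × 38^0.628 = 6.7 × 9.82 ≈ 66 kt.
66 kt falls in the Category 1 band.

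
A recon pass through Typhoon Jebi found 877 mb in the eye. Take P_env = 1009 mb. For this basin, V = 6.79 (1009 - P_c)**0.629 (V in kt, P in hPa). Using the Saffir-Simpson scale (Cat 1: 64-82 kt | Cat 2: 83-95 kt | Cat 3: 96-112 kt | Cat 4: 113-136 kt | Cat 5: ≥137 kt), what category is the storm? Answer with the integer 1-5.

5

ΔP = 1009 − 877 = 132 mb.
V ≈ 6.79 × 132^0.629 = 6.79 × 21.57 ≈ 146 kt.
146 kt falls in the Category 5 band.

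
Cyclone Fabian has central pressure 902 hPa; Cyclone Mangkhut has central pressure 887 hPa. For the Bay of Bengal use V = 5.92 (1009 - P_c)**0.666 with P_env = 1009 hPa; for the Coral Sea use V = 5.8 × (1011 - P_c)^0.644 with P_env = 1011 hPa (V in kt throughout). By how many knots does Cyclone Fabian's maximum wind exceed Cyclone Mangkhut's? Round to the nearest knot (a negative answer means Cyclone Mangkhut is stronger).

Cyclone Fabian: ΔP = 107; V ≈ 5.92 × 107^0.666 ≈ 133.01 kt.
Cyclone Mangkhut: ΔP = 124; V ≈ 5.8 × 124^0.644 ≈ 129.30 kt.
Difference ≈ 133.01 − 129.30 = 3.71 → 4 kt.

4 kt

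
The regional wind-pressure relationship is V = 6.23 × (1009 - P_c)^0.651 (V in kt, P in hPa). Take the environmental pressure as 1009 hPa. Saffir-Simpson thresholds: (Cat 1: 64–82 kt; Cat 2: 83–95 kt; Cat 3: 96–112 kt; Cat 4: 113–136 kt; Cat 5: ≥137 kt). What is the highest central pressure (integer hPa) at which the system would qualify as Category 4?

Category 4 begins at V = 113 kt.
Required ΔP = (113/6.23)^(1/0.651) = 18.138^1.536 ≈ 85.77 hPa.
P_c ≤ 1009 − 85.77 = 923.23, so the highest integer P_c is 923 hPa.

923 hPa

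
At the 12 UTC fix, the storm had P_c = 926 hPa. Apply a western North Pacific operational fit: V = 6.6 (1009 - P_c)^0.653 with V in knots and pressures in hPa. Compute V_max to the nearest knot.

ΔP = 1009 − 926 = 83 hPa.
83^0.653 ≈ 17.913.
V ≈ 6.6 × 17.913 ≈ 118.2 kt.

118 kt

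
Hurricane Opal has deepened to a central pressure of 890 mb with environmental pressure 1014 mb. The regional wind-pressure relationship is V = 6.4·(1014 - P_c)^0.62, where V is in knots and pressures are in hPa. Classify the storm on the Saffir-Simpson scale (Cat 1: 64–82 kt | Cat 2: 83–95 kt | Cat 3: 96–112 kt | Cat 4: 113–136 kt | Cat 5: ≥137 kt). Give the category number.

ΔP = 1014 − 890 = 124 mb.
V ≈ 6.4 × 124^0.62 = 6.4 × 19.86 ≈ 127 kt.
127 kt falls in the Category 4 band.

4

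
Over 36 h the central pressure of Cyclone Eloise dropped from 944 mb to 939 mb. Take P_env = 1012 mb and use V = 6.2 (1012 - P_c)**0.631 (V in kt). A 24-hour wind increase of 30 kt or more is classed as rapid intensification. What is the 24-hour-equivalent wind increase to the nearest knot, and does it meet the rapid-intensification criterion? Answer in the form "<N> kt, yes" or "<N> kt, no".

V₁: ΔP = 68, V ≈ 6.2 × 68^0.631 ≈ 88.86 kt.
V₂: ΔP = 73, V ≈ 6.2 × 73^0.631 ≈ 92.93 kt.
ΔV over 36 h = 4.07 kt → 24 h equivalent = 4.07 × 24/36 ≈ 2.71 kt.
3 kt < 30 kt ⇒ not rapid intensification.

3 kt, no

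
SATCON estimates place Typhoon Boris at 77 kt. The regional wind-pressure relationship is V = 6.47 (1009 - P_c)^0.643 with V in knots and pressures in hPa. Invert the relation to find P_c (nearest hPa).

962 hPa

ΔP = (V / 6.47)^(1/0.643) = (77/6.47)^1.555.
77/6.47 = 11.901; 11.901^1.555 ≈ 47.07 hPa.
P_c = 1009 − 47.07 = 961.93 ≈ 962 hPa.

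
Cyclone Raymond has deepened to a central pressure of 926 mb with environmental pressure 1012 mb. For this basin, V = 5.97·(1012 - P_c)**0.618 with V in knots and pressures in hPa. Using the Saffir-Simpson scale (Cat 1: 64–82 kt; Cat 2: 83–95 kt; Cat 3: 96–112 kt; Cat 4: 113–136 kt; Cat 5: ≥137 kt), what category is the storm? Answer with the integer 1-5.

2

ΔP = 1012 − 926 = 86 mb.
V ≈ 5.97 × 86^0.618 = 5.97 × 15.69 ≈ 94 kt.
94 kt falls in the Category 2 band.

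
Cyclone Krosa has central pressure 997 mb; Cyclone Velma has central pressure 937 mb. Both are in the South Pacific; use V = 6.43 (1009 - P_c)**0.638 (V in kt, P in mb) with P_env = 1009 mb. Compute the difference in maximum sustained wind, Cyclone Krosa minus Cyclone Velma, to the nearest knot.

-67 kt

Cyclone Krosa: ΔP = 12; V ≈ 6.43 × 12^0.638 ≈ 31.39 kt.
Cyclone Velma: ΔP = 72; V ≈ 6.43 × 72^0.638 ≈ 98.44 kt.
Difference ≈ 31.39 − 98.44 = -67.05 → -67 kt.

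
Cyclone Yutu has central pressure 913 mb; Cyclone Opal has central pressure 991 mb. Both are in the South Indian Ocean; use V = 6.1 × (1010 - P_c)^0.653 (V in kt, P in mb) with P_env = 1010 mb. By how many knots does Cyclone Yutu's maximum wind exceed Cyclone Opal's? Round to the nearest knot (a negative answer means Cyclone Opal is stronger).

Cyclone Yutu: ΔP = 97; V ≈ 6.1 × 97^0.653 ≈ 120.97 kt.
Cyclone Opal: ΔP = 19; V ≈ 6.1 × 19^0.653 ≈ 41.72 kt.
Difference ≈ 120.97 − 41.72 = 79.25 → 79 kt.

79 kt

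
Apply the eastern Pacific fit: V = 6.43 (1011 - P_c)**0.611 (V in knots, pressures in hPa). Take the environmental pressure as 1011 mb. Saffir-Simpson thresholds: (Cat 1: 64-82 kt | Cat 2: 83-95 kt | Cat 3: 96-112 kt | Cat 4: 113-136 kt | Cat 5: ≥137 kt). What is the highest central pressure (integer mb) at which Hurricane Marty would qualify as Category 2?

Category 2 begins at V = 83 kt.
Required ΔP = (83/6.43)^(1/0.611) = 12.908^1.637 ≈ 65.78 mb.
P_c ≤ 1011 − 65.78 = 945.22, so the highest integer P_c is 945 mb.

945 mb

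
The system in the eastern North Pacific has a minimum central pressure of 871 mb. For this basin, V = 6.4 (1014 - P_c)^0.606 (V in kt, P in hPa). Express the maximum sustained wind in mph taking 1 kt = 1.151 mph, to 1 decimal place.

149.1 mph

ΔP = 1014 − 871 = 143 mb.
V ≈ 6.4 × 143^0.606 = 6.4 × 20.236 ≈ 129.513 kt.
129.513 × 1.151 ≈ 149.07 mph → 149.1 mph.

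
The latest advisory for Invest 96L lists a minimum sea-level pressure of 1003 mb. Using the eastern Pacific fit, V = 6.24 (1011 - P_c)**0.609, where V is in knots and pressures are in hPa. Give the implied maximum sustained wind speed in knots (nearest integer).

22 kt

ΔP = 1011 − 1003 = 8 mb.
8^0.609 ≈ 3.548.
V ≈ 6.24 × 3.548 ≈ 22.1 kt.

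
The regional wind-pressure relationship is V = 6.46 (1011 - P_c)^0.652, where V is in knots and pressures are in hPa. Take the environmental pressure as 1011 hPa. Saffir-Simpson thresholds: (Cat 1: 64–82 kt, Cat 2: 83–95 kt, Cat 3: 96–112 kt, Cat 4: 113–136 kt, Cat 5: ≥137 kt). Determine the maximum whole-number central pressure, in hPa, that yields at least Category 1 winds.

977 hPa

Category 1 begins at V = 64 kt.
Required ΔP = (64/6.46)^(1/0.652) = 9.907^1.534 ≈ 33.69 hPa.
P_c ≤ 1011 − 33.69 = 977.31, so the highest integer P_c is 977 hPa.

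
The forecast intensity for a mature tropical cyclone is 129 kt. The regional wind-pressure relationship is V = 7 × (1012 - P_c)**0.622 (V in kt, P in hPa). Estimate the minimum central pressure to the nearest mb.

ΔP = (V / 7)^(1/0.622) = (129/7)^1.608.
129/7 = 18.429; 18.429^1.608 ≈ 108.28 mb.
P_c = 1012 − 108.28 = 903.72 ≈ 904 mb.

904 mb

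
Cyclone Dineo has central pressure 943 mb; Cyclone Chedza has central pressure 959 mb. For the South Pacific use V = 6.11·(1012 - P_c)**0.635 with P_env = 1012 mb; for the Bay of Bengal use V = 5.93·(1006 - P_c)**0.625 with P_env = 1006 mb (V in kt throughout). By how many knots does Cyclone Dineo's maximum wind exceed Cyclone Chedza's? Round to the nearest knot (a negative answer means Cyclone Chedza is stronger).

24 kt

Cyclone Dineo: ΔP = 69; V ≈ 6.11 × 69^0.635 ≈ 89.89 kt.
Cyclone Chedza: ΔP = 47; V ≈ 5.93 × 47^0.625 ≈ 65.78 kt.
Difference ≈ 89.89 − 65.78 = 24.11 → 24 kt.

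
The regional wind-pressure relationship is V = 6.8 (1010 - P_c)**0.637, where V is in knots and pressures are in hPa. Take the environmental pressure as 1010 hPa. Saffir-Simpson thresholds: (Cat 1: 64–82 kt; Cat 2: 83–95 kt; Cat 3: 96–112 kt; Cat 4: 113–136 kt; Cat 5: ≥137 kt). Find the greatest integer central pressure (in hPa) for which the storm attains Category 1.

976 hPa

Category 1 begins at V = 64 kt.
Required ΔP = (64/6.8)^(1/0.637) = 9.412^1.570 ≈ 33.77 hPa.
P_c ≤ 1010 − 33.77 = 976.23, so the highest integer P_c is 976 hPa.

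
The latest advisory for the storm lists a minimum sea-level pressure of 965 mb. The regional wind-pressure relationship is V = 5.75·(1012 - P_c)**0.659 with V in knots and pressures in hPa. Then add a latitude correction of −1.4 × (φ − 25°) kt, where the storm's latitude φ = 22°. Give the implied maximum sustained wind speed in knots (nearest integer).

ΔP = 1012 − 965 = 47 mb.
47^0.659 ≈ 12.645.
V ≈ 5.75 × 12.645 ≈ 72.7 kt.
Latitude correction: −1.4 × (22 − 25) = 4.2 kt.
Corrected V ≈ 76.9 kt → 77 kt.

77 kt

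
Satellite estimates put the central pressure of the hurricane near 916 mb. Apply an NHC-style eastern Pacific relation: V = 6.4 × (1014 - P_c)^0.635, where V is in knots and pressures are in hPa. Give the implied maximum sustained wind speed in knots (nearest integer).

118 kt

ΔP = 1014 − 916 = 98 mb.
98^0.635 ≈ 18.384.
V ≈ 6.4 × 18.384 ≈ 117.7 kt.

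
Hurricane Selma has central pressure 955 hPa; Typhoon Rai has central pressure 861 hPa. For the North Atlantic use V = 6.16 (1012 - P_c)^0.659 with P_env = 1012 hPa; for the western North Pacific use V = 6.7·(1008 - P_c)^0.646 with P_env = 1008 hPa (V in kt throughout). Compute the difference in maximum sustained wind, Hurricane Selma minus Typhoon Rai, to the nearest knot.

Hurricane Selma: ΔP = 57; V ≈ 6.16 × 57^0.659 ≈ 88.45 kt.
Typhoon Rai: ΔP = 147; V ≈ 6.7 × 147^0.646 ≈ 168.33 kt.
Difference ≈ 88.45 − 168.33 = -79.88 → -80 kt.

-80 kt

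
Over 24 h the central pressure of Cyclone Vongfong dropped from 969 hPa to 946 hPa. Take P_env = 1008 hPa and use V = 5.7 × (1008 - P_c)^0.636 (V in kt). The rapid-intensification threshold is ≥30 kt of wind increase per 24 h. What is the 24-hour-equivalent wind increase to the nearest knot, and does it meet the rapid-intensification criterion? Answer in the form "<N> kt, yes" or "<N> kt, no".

V₁: ΔP = 39, V ≈ 5.7 × 39^0.636 ≈ 58.59 kt.
V₂: ΔP = 62, V ≈ 5.7 × 62^0.636 ≈ 78.67 kt.
ΔV over 24 h = 20.08 kt → 24 h equivalent = 20.08 × 24/24 ≈ 20.08 kt.
20 kt < 30 kt ⇒ not rapid intensification.

20 kt, no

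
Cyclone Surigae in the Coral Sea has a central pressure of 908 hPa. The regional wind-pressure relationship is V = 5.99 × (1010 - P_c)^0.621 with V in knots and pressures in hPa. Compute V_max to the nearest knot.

ΔP = 1010 − 908 = 102 hPa.
102^0.621 ≈ 17.674.
V ≈ 5.99 × 17.674 ≈ 105.9 kt.

106 kt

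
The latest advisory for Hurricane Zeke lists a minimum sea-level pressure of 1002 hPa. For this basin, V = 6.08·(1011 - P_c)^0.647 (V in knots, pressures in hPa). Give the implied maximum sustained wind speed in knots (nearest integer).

ΔP = 1011 − 1002 = 9 hPa.
9^0.647 ≈ 4.144.
V ≈ 6.08 × 4.144 ≈ 25.2 kt.

25 kt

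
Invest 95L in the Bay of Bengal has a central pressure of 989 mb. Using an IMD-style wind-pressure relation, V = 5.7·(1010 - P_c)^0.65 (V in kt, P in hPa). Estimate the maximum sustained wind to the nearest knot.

ΔP = 1010 − 989 = 21 mb.
21^0.65 ≈ 7.235.
V ≈ 5.7 × 7.235 ≈ 41.2 kt.

41 kt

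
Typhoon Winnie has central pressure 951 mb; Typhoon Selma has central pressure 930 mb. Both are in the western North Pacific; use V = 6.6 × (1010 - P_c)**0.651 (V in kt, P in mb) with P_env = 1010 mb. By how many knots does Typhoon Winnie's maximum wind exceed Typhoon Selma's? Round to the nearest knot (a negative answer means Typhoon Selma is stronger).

Typhoon Winnie: ΔP = 59; V ≈ 6.6 × 59^0.651 ≈ 93.84 kt.
Typhoon Selma: ΔP = 80; V ≈ 6.6 × 80^0.651 ≈ 114.41 kt.
Difference ≈ 93.84 − 114.41 = -20.57 → -21 kt.

-21 kt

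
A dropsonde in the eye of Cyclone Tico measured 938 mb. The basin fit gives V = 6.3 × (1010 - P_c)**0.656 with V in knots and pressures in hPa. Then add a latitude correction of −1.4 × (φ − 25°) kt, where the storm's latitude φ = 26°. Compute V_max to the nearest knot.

ΔP = 1010 − 938 = 72 mb.
72^0.656 ≈ 16.535.
V ≈ 6.3 × 16.535 ≈ 104.2 kt.
Latitude correction: −1.4 × (26 − 25) = -1.4 kt.
Corrected V ≈ 102.8 kt → 103 kt.

103 kt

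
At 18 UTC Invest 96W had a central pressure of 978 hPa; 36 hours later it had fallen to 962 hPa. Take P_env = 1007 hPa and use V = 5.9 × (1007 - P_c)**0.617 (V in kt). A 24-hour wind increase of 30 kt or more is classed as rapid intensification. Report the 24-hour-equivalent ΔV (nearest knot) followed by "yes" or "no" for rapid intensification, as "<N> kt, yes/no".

V₁: ΔP = 29, V ≈ 5.9 × 29^0.617 ≈ 47.11 kt.
V₂: ΔP = 45, V ≈ 5.9 × 45^0.617 ≈ 61.79 kt.
ΔV over 36 h = 14.68 kt → 24 h equivalent = 14.68 × 24/36 ≈ 9.79 kt.
10 kt < 30 kt ⇒ not rapid intensification.

10 kt, no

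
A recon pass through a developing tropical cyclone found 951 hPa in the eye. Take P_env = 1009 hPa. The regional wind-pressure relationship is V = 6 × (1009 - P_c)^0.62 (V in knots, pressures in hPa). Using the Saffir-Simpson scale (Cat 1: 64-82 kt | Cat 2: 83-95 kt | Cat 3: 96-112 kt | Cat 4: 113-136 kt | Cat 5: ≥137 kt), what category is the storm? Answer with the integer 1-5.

1

ΔP = 1009 − 951 = 58 hPa.
V ≈ 6 × 58^0.62 = 6 × 12.40 ≈ 74 kt.
74 kt falls in the Category 1 band.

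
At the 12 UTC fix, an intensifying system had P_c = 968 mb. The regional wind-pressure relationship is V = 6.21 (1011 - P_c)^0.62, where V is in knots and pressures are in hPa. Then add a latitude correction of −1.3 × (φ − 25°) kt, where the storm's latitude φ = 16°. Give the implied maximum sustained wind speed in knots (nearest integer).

76 kt

ΔP = 1011 − 968 = 43 mb.
43^0.62 ≈ 10.298.
V ≈ 6.21 × 10.298 ≈ 64.0 kt.
Latitude correction: −1.3 × (16 − 25) = 11.7 kt.
Corrected V ≈ 75.7 kt → 76 kt.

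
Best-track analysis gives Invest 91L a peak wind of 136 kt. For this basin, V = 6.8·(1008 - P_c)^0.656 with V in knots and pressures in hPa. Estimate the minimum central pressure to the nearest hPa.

912 hPa

ΔP = (V / 6.8)^(1/0.656) = (136/6.8)^1.524.
136/6.8 = 20.000; 20.000^1.524 ≈ 96.22 hPa.
P_c = 1008 − 96.22 = 911.78 ≈ 912 hPa.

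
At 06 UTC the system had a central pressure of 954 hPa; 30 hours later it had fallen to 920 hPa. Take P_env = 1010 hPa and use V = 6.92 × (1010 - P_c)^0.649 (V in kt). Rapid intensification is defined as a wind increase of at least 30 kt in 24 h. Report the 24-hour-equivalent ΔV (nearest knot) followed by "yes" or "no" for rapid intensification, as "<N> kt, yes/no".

V₁: ΔP = 56, V ≈ 6.92 × 56^0.649 ≈ 94.34 kt.
V₂: ΔP = 90, V ≈ 6.92 × 90^0.649 ≈ 128.35 kt.
ΔV over 30 h = 34.01 kt → 24 h equivalent = 34.01 × 24/30 ≈ 27.21 kt.
27 kt < 30 kt ⇒ not rapid intensification.

27 kt, no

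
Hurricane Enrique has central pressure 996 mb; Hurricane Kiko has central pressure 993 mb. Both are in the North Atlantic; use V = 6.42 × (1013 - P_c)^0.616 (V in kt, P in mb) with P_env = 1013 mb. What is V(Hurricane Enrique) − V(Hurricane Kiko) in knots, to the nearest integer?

-4 kt

Hurricane Enrique: ΔP = 17; V ≈ 6.42 × 17^0.616 ≈ 36.77 kt.
Hurricane Kiko: ΔP = 20; V ≈ 6.42 × 20^0.616 ≈ 40.64 kt.
Difference ≈ 36.77 − 40.64 = -3.87 → -4 kt.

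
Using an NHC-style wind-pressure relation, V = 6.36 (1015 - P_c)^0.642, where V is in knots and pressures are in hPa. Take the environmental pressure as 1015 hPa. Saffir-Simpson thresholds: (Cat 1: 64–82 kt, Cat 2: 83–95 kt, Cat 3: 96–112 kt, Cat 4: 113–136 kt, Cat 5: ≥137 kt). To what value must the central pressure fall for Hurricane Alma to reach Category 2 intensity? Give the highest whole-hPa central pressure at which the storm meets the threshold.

960 hPa

Category 2 begins at V = 83 kt.
Required ΔP = (83/6.36)^(1/0.642) = 13.050^1.558 ≈ 54.67 hPa.
P_c ≤ 1015 − 54.67 = 960.33, so the highest integer P_c is 960 hPa.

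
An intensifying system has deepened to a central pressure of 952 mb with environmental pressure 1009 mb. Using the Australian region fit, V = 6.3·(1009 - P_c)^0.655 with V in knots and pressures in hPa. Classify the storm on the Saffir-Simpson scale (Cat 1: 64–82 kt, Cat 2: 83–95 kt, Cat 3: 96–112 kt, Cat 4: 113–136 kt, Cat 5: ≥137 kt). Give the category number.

ΔP = 1009 − 952 = 57 mb.
V ≈ 6.3 × 57^0.655 = 6.3 × 14.13 ≈ 89 kt.
89 kt falls in the Category 2 band.

2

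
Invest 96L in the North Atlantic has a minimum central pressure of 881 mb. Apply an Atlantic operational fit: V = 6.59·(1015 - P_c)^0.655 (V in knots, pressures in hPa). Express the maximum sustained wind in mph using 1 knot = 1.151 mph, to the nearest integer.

188 mph

ΔP = 1015 − 881 = 134 mb.
V ≈ 6.59 × 134^0.655 = 6.59 × 24.732 ≈ 162.982 kt.
162.982 × 1.151 ≈ 187.59 mph → 188 mph.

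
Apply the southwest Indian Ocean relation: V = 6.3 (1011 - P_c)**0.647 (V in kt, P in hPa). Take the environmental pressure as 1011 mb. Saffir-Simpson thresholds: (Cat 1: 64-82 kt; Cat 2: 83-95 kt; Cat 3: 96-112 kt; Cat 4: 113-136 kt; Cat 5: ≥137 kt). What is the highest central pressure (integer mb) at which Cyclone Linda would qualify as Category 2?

957 mb

Category 2 begins at V = 83 kt.
Required ΔP = (83/6.3)^(1/0.647) = 13.175^1.546 ≈ 53.78 mb.
P_c ≤ 1011 − 53.78 = 957.22, so the highest integer P_c is 957 mb.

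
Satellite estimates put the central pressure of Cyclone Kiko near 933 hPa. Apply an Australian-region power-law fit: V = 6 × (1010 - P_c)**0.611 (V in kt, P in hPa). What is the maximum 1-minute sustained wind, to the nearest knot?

85 kt

ΔP = 1010 − 933 = 77 hPa.
77^0.611 ≈ 14.212.
V ≈ 6 × 14.212 ≈ 85.3 kt.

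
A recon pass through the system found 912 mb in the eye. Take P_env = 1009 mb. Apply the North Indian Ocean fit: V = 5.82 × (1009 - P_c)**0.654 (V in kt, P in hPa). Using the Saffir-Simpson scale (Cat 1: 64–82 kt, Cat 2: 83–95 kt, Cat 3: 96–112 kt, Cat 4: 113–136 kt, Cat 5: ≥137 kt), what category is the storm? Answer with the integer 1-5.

4

ΔP = 1009 − 912 = 97 mb.
V ≈ 5.82 × 97^0.654 = 5.82 × 19.92 ≈ 116 kt.
116 kt falls in the Category 4 band.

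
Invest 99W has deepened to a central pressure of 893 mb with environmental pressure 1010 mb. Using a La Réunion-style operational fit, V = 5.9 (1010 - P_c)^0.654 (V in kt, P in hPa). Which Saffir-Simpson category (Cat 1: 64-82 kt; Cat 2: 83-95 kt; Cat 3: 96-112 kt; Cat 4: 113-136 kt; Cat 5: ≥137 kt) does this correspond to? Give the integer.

4

ΔP = 1010 − 893 = 117 mb.
V ≈ 5.9 × 117^0.654 = 5.9 × 22.52 ≈ 133 kt.
133 kt falls in the Category 4 band.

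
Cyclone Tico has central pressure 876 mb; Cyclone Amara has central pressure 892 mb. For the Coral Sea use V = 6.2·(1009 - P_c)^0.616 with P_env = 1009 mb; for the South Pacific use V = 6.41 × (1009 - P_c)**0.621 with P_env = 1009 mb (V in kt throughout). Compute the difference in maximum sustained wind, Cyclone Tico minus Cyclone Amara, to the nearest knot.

3 kt

Cyclone Tico: ΔP = 133; V ≈ 6.2 × 133^0.616 ≈ 126.09 kt.
Cyclone Amara: ΔP = 117; V ≈ 6.41 × 117^0.621 ≈ 123.37 kt.
Difference ≈ 126.09 − 123.37 = 2.72 → 3 kt.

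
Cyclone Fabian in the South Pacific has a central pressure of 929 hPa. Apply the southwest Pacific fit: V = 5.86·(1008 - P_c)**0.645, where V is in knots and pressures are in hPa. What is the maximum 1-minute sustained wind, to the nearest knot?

ΔP = 1008 − 929 = 79 hPa.
79^0.645 ≈ 16.748.
V ≈ 5.86 × 16.748 ≈ 98.1 kt.

98 kt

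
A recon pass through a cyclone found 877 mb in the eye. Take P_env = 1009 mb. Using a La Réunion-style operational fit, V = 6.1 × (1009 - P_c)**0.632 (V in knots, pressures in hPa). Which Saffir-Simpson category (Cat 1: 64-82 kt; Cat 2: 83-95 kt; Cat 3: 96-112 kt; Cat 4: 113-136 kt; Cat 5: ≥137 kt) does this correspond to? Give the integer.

4

ΔP = 1009 − 877 = 132 mb.
V ≈ 6.1 × 132^0.632 = 6.1 × 21.89 ≈ 134 kt.
134 kt falls in the Category 4 band.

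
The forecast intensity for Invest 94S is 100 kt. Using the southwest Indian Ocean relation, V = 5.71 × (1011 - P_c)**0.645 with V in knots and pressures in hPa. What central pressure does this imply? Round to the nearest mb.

ΔP = (V / 5.71)^(1/0.645) = (100/5.71)^1.550.
100/5.71 = 17.513; 17.513^1.550 ≈ 84.66 mb.
P_c = 1011 − 84.66 = 926.34 ≈ 926 mb.

926 mb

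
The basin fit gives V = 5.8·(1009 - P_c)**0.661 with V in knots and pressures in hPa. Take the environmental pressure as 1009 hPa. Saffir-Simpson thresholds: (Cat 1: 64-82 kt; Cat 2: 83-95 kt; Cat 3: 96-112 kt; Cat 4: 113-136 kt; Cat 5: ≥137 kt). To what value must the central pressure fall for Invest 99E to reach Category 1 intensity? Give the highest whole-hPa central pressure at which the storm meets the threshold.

971 hPa

Category 1 begins at V = 64 kt.
Required ΔP = (64/5.8)^(1/0.661) = 11.034^1.513 ≈ 37.80 hPa.
P_c ≤ 1009 − 37.80 = 971.20, so the highest integer P_c is 971 hPa.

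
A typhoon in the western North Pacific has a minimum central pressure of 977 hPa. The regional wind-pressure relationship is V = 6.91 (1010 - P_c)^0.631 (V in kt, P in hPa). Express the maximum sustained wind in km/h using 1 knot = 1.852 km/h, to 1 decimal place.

ΔP = 1010 − 977 = 33 hPa.
V ≈ 6.91 × 33^0.631 = 6.91 × 9.082 ≈ 62.757 kt.
62.757 × 1.852 ≈ 116.23 km/h → 116.2 km/h.

116.2 km/h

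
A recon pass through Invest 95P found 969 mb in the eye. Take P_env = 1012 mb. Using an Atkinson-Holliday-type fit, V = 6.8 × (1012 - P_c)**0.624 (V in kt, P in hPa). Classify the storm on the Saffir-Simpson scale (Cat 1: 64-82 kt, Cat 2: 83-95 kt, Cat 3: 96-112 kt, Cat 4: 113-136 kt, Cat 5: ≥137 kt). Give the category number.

ΔP = 1012 − 969 = 43 mb.
V ≈ 6.8 × 43^0.624 = 6.8 × 10.45 ≈ 71 kt.
71 kt falls in the Category 1 band.

1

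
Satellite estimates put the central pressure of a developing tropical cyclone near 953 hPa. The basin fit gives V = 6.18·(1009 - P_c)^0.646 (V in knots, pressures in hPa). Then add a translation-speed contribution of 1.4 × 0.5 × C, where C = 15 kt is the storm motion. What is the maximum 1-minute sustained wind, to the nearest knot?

ΔP = 1009 − 953 = 56 hPa.
56^0.646 ≈ 13.469.
V ≈ 6.18 × 13.469 ≈ 83.2 kt.
Translation term: 1.4 × 0.5 × 15 = 10.5 kt.
Corrected V ≈ 93.7 kt → 94 kt.

94 kt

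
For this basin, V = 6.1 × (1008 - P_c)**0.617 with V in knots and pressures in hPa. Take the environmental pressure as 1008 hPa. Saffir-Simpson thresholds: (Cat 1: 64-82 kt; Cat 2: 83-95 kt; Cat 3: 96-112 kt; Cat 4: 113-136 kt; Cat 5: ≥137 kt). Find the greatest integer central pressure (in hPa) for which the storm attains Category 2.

Category 2 begins at V = 83 kt.
Required ΔP = (83/6.1)^(1/0.617) = 13.607^1.621 ≈ 68.79 hPa.
P_c ≤ 1008 − 68.79 = 939.21, so the highest integer P_c is 939 hPa.

939 hPa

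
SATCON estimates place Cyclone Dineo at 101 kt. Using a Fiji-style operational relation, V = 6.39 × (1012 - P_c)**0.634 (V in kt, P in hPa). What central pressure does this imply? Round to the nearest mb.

934 mb

ΔP = (V / 6.39)^(1/0.634) = (101/6.39)^1.577.
101/6.39 = 15.806; 15.806^1.577 ≈ 77.78 mb.
P_c = 1012 − 77.78 = 934.22 ≈ 934 mb.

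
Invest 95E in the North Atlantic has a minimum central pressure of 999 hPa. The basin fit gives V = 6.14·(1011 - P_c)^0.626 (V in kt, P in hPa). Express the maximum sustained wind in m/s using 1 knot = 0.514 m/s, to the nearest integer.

ΔP = 1011 − 999 = 12 hPa.
V ≈ 6.14 × 12^0.626 = 6.14 × 4.738 ≈ 29.089 kt.
29.089 × 0.514 ≈ 14.95 m/s → 15 m/s.

15 m/s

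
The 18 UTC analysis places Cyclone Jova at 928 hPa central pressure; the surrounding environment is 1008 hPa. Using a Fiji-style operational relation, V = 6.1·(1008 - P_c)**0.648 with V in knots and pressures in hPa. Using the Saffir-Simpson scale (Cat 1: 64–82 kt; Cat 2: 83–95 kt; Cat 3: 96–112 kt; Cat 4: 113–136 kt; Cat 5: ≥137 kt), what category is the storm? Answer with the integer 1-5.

ΔP = 1008 − 928 = 80 hPa.
V ≈ 6.1 × 80^0.648 = 6.1 × 17.11 ≈ 104 kt.
104 kt falls in the Category 3 band.

3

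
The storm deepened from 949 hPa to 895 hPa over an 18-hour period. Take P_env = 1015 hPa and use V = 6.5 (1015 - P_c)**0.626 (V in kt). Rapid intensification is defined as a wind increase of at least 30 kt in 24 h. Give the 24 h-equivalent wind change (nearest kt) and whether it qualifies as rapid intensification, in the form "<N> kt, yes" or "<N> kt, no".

54 kt, yes

V₁: ΔP = 66, V ≈ 6.5 × 66^0.626 ≈ 89.53 kt.
V₂: ΔP = 120, V ≈ 6.5 × 120^0.626 ≈ 130.16 kt.
ΔV over 18 h = 40.63 kt → 24 h equivalent = 40.63 × 24/18 ≈ 54.17 kt.
54 kt ≥ 30 kt ⇒ rapid intensification.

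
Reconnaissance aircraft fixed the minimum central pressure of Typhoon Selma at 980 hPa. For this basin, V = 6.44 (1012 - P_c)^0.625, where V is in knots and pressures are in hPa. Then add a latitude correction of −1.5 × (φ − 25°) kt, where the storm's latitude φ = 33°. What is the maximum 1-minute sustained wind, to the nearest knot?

44 kt

ΔP = 1012 − 980 = 32 hPa.
32^0.625 ≈ 8.724.
V ≈ 6.44 × 8.724 ≈ 56.2 kt.
Latitude correction: −1.5 × (33 − 25) = -12 kt.
Corrected V ≈ 44.2 kt → 44 kt.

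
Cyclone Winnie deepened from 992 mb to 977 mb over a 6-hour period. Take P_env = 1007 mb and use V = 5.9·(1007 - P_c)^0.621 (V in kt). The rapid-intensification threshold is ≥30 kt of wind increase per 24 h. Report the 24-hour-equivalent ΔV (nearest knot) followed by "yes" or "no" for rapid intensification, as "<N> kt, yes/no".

V₁: ΔP = 15, V ≈ 5.9 × 15^0.621 ≈ 31.71 kt.
V₂: ΔP = 30, V ≈ 5.9 × 30^0.621 ≈ 48.77 kt.
ΔV over 6 h = 17.06 kt → 24 h equivalent = 17.06 × 24/6 ≈ 68.24 kt.
68 kt ≥ 30 kt ⇒ rapid intensification.

68 kt, yes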